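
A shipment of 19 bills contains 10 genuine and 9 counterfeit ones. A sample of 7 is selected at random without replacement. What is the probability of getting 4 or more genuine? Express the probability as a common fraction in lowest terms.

Total selections: C(19,7) = 50388.
Favorable selections (4 or more genuine): C(10,4)·C(9,3) + C(10,5)·C(9,2) + C(10,6)·C(9,1) + C(10,7)·C(9,0) = 17640 + 9072 + 1890 + 120 = 28722.
Probability = 28722/50388 = 4787/8398.

4787/8398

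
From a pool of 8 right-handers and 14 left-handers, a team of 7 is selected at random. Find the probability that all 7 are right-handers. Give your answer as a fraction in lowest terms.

1/21318

There are C(22,7) = 170544 possible selections.
Selections with all right-handers: C(8,7) = 8.
Probability = 8/170544 = 1/21318.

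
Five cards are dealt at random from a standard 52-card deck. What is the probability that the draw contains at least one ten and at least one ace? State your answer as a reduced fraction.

6509/64974

There are C(52,5) = 2598960 possible draws.
By inclusion-exclusion on the complements, draws missing all tens or all aces: C(48,5) + C(48,5) − C(44,5) = 1712304 + 1712304 − 1086008 = 2338600.
So draws with at least one of each: 2598960 − 2338600 = 260360, probability 260360/2598960 = 6509/64974.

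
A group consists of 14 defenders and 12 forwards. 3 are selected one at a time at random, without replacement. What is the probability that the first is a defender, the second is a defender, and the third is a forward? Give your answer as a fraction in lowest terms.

7/50

Multiply the conditional probabilities at each draw: 14/26 · 13/25 · 12/24 = 2184/15600 = 7/50.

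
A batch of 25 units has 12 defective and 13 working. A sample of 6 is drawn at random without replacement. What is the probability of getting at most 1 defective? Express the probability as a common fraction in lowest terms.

Total selections: C(25,6) = 177100.
Favorable selections (at most 1 defective): C(12,0)·C(13,6) + C(12,1)·C(13,5) = 1716 + 15444 = 17160.
Probability = 17160/177100 = 78/805.

78/805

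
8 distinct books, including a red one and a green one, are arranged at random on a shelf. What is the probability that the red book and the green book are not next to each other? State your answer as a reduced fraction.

3/4

There are 8! = 40320 arrangements.
Arrangements with the red book and the green book adjacent: 2·7! = 10080.
So not adjacent: 40320 − 10080 = 30240, probability 30240/40320 = 3/4.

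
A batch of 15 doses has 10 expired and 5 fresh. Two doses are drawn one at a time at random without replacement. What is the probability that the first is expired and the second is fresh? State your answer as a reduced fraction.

5/21

Multiply the conditional probabilities at each draw: 10/15 · 5/14 = 50/210 = 5/21.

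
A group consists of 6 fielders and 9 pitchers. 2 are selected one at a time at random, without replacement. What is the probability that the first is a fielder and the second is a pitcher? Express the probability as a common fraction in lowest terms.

Multiply the conditional probabilities at each draw: 6/15 · 9/14 = 54/210 = 9/35.

9/35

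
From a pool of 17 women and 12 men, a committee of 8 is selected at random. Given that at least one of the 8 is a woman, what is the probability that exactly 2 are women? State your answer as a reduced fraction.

112/3825

Work in counts. Selections with at least one woman: C(29,8) − C(12,8) = 4292145 − 495 = 4291650.
Of those, selections where exactly 2 are women: C(17,2)·C(12,6) = 136·924 = 125664.
Conditional probability = 125664/4291650 = 112/3825.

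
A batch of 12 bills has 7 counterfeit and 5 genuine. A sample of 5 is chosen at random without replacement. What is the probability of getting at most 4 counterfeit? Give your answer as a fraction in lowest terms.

There are C(12,5) = 792 ways to choose the 5.
The complement is exactly 5 counterfeit: C(7,5)·C(5,0) = 21.
Probability = 1 − 21/792 = 771/792 = 257/264.

257/264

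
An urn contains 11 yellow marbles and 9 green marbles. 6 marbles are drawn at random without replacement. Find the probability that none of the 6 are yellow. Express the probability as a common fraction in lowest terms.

There are C(20,6) = 38760 possible selections.
Selections with no yellow (all green): C(9,6) = 84.
Probability = 84/38760 = 7/3230.

7/3230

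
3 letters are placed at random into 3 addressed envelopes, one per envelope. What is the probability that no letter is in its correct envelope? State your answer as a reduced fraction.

There are 3! = 6 assignments.
By inclusion-exclusion, assignments with no fixed points: C(3,0)·3! − C(3,1)·2! + C(3,2)·1! − C(3,3)·0! = 2.
Probability = 2/6 = 1/3.

1/3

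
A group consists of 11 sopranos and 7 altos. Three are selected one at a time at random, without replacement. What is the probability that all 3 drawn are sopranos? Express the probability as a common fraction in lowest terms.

55/272

Multiply the conditional probabilities at each draw: 11/18 · 10/17 · 9/16 = 990/4896 = 55/272.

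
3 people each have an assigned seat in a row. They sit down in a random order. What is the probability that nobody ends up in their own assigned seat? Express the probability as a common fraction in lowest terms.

1/3

There are 3! = 6 seatings.
By inclusion-exclusion, seatings with no fixed points: C(3,0)·3! − C(3,1)·2! + C(3,2)·1! − C(3,3)·0! = 2.
Probability = 2/6 = 1/3.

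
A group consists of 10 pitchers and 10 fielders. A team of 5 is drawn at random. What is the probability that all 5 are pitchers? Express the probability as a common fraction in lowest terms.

21/1292

There are C(20,5) = 15504 possible selections.
Selections with all pitchers: C(10,5) = 252.
Probability = 252/15504 = 21/1292.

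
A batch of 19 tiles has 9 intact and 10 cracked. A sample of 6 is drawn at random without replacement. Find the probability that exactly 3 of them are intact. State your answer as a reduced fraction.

120/323

There are C(19,6) = 27132 ways to choose 6 from 19.
Selections with exactly 3 intact: choose 3 of the 9 intact and 3 of the 10 cracked, C(9,3)·C(10,3) = 84·120 = 10080.
Probability = 10080/27132 = 120/323.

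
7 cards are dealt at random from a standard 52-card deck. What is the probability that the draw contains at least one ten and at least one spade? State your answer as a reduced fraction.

53122231/133784560

There are C(52,7) = 133784560 possible draws.
By inclusion-exclusion on the complements, draws missing all tens or all spades: C(48,7) + C(39,7) − C(36,7) = 73629072 + 15380937 − 8347680 = 80662329.
So draws with at least one of each: 133784560 − 80662329 = 53122231, probability 53122231/133784560.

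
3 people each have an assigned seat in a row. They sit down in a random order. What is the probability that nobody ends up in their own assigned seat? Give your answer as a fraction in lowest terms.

There are 3! = 6 seatings.
By inclusion-exclusion, seatings with no fixed points: C(3,0)·3! − C(3,1)·2! + C(3,2)·1! − C(3,3)·0! = 2.
Probability = 2/6 = 1/3.

1/3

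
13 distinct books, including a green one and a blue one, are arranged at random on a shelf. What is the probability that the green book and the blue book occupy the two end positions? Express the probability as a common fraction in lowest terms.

There are 13! = 6227020800 arrangements.
Place the green book and the blue book at the ends in 2 ways, arrange the remaining 11 in 11! = 39916800 ways: 2·39916800 = 79833600.
Probability = 79833600/6227020800 = 1/78.

1/78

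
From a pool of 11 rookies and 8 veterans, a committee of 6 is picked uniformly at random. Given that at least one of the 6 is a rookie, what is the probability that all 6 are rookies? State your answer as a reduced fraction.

Work in counts. Selections with at least one rookie: C(19,6) − C(8,6) = 27132 − 28 = 27104.
Of those, selections where all 6 are rookies: C(11,6) = 462.
Conditional probability = 462/27104 = 3/176.

3/176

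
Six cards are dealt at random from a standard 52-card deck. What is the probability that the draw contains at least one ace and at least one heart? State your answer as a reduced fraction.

There are C(52,6) = 20358520 possible draws.
By inclusion-exclusion on the complements, draws missing all aces or all hearts: C(48,6) + C(39,6) − C(36,6) = 12271512 + 3262623 − 1947792 = 13586343.
So draws with at least one of each: 20358520 − 13586343 = 6772177, probability 6772177/20358520.

6772177/20358520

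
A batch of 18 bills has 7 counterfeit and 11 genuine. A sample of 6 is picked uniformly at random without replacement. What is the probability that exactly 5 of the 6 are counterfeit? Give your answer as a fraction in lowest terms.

11/884

The sample space is all 6-subsets of the 18: C(18,6) = 18564.
Selections with exactly 5 counterfeit: choose 5 of the 7 counterfeit and 1 of the 11 genuine, C(7,5)·C(11,1) = 21·11 = 231.
Probability = 231/18564 = 11/884.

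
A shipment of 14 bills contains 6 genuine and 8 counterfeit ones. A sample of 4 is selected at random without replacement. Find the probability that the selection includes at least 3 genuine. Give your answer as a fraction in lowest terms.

There are C(14,4) = 1001 ways to choose the 4.
Favorable selections (at least 3 genuine): C(6,3)·C(8,1) + C(6,4)·C(8,0) = 160 + 15 = 175.
Probability = 175/1001 = 25/143.

25/143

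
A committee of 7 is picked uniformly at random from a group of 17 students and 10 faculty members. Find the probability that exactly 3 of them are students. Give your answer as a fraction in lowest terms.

There are C(27,7) = 888030 ways to choose 7 from 27.
Selections with exactly 3 students: choose 3 of the 17 students and 4 of the 10 faculty members, C(17,3)·C(10,4) = 680·210 = 142800.
Probability = 142800/888030 = 4760/29601.

4760/29601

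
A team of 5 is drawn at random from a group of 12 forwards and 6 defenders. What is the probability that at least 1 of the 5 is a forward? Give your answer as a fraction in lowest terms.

1427/1428

Total selections: C(18,5) = 8568.
The complement is all 5 are defenders: C(6,5) = 6.
Probability = 1 − 6/8568 = 8562/8568 = 1427/1428.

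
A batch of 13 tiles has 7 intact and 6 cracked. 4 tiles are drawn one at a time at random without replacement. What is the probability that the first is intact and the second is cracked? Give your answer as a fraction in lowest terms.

Multiply the conditional probabilities at each draw: 7/13 · 6/12 = 42/156 = 7/26.

7/26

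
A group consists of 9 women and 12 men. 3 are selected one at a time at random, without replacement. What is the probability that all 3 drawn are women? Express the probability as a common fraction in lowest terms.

Multiply the conditional probabilities at each draw: 9/21 · 8/20 · 7/19 = 504/7980 = 6/95.

6/95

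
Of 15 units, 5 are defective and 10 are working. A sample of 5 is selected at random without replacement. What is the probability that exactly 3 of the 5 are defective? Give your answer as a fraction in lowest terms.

Total number of selections: C(15,5) = 3003.
Selections with exactly 3 defective: choose 3 of the 5 defective and 2 of the 10 working, C(5,3)·C(10,2) = 10·45 = 450.
Probability = 450/3003 = 150/1001.

150/1001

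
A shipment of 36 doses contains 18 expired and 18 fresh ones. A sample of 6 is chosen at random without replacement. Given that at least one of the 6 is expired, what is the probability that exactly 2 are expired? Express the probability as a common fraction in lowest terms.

Work in counts. Selections with at least one expired: C(36,6) − C(18,6) = 1947792 − 18564 = 1929228.
Of those, selections where exactly 2 are expired: C(18,2)·C(18,4) = 153·3060 = 468180.
Conditional probability = 468180/1929228 = 2295/9457.

2295/9457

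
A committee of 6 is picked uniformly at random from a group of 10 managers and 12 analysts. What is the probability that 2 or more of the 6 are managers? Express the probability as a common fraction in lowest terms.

1993/2261

There are C(22,6) = 74613 ways to choose the 6.
Favorable selections (2 or more managers): C(10,2)·C(12,4) + C(10,3)·C(12,3) + C(10,4)·C(12,2) + C(10,5)·C(12,1) + C(10,6)·C(12,0) = 22275 + 26400 + 13860 + 3024 + 210 = 65769.
Probability = 65769/74613 = 1993/2261.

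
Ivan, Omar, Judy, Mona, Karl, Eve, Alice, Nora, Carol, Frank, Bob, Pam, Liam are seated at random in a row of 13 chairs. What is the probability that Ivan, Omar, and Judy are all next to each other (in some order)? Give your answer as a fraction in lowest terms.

1/26

There are 13! = 6227020800 arrangements.
Treat the three as one block: 11! placements × 3! orders within the block = 39916800·6 = 239500800.
Probability = 239500800/6227020800 = 1/26.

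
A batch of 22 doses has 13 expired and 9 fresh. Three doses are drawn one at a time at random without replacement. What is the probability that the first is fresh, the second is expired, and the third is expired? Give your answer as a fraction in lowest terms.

Multiply the conditional probabilities at each draw: 9/22 · 13/21 · 12/20 = 1404/9240 = 117/770.

117/770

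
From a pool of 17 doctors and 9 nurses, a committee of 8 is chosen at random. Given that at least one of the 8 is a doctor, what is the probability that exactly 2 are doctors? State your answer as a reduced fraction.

336/45949

Work in counts. Selections with at least one doctor: C(26,8) − C(9,8) = 1562275 − 9 = 1562266.
Of those, selections where exactly 2 are doctors: C(17,2)·C(9,6) = 136·84 = 11424.
Conditional probability = 11424/1562266 = 336/45949.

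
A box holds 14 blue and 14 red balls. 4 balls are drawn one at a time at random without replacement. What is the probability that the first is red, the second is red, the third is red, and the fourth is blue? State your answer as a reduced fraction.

14/225

Multiply the conditional probabilities at each draw: 14/28 · 13/27 · 12/26 · 14/25 = 30576/491400 = 14/225.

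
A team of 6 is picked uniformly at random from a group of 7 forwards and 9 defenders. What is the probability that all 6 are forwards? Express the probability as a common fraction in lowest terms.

1/1144

There are C(16,6) = 8008 possible selections.
Selections with all forwards: C(7,6) = 7.
Probability = 7/8008 = 1/1144.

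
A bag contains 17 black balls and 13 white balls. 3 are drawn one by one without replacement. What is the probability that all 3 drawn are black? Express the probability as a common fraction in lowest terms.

34/203

Multiply the conditional probabilities at each draw: 17/30 · 16/29 · 15/28 = 4080/24360 = 34/203.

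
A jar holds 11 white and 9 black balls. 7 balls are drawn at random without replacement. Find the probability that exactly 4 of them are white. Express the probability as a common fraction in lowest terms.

There are C(20,7) = 77520 ways to choose 7 from 20.
Selections with exactly 4 white: choose 4 of the 11 white and 3 of the 9 black, C(11,4)·C(9,3) = 330·84 = 27720.
Probability = 27720/77520 = 231/646.

231/646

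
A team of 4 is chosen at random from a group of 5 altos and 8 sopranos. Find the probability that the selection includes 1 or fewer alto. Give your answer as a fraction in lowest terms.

70/143

There are C(13,4) = 715 ways to choose the 4.
Favorable selections (1 or fewer alto): C(5,0)·C(8,4) + C(5,1)·C(8,3) = 70 + 280 = 350.
Probability = 350/715 = 70/143.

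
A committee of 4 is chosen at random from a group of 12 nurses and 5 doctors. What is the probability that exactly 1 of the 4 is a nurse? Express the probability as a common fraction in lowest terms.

6/119

Total number of selections: C(17,4) = 2380.
Selections with exactly 1 nurse: choose 1 of the 12 nurses and 3 of the 5 doctors, C(12,1)·C(5,3) = 12·10 = 120.
Probability = 120/2380 = 6/119.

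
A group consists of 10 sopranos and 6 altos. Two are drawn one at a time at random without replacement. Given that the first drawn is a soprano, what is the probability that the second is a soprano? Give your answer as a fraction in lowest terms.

3/5

After removing one soprano, 15 remain: 9 sopranos and 6 altos.
So the probability the next is a soprano is 9/15 = 3/5.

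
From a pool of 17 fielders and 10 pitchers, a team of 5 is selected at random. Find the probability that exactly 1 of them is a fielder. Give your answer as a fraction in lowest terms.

There are C(27,5) = 80730 ways to choose 5 from 27.
Selections with exactly 1 fielder: choose 1 of the 17 fielders and 4 of the 10 pitchers, C(17,1)·C(10,4) = 17·210 = 3570.
Probability = 3570/80730 = 119/2691.

119/2691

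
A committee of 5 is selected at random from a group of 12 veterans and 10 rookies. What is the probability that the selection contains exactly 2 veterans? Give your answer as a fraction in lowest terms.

40/133

The sample space is all 5-subsets of the 22: C(22,5) = 26334.
Selections with exactly 2 veterans: choose 2 of the 12 veterans and 3 of the 10 rookies, C(12,2)·C(10,3) = 66·120 = 7920.
Probability = 7920/26334 = 40/133.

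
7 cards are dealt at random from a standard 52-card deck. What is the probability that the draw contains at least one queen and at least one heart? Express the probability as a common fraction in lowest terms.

53122231/133784560

There are C(52,7) = 133784560 possible draws.
By inclusion-exclusion on the complements, draws missing all queens or all hearts: C(48,7) + C(39,7) − C(36,7) = 73629072 + 15380937 − 8347680 = 80662329.
So draws with at least one of each: 133784560 − 80662329 = 53122231, probability 53122231/133784560.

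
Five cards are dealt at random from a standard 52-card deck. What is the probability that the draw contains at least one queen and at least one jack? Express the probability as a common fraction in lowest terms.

6509/64974

There are C(52,5) = 2598960 possible draws.
By inclusion-exclusion on the complements, draws missing all queens or all jacks: C(48,5) + C(48,5) − C(44,5) = 1712304 + 1712304 − 1086008 = 2338600.
So draws with at least one of each: 2598960 − 2338600 = 260360, probability 260360/2598960 = 6509/64974.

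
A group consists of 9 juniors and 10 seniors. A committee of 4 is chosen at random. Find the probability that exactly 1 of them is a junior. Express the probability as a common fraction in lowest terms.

90/323

There are C(19,4) = 3876 ways to choose 4 from 19.
Selections with exactly 1 junior: choose 1 of the 9 juniors and 3 of the 10 seniors, C(9,1)·C(10,3) = 9·120 = 1080.
Probability = 1080/3876 = 90/323.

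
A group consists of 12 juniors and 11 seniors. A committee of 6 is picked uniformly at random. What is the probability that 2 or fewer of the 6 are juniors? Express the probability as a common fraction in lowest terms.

There are C(23,6) = 100947 ways to choose the 6.
Favorable selections (2 or fewer juniors): C(12,0)·C(11,6) + C(12,1)·C(11,5) + C(12,2)·C(11,4) = 462 + 5544 + 21780 = 27786.
Probability = 27786/100947 = 842/3059.

842/3059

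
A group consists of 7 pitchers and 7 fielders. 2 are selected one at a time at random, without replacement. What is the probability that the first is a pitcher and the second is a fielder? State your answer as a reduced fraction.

7/26

Multiply the conditional probabilities at each draw: 7/14 · 7/13 = 49/182 = 7/26.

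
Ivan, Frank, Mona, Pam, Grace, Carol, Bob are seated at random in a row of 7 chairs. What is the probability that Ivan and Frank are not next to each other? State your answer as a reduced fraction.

There are 7! = 5040 arrangements.
Arrangements with Ivan and Frank adjacent: 2·6! = 1440.
So not adjacent: 5040 − 1440 = 3600, probability 3600/5040 = 5/7.

5/7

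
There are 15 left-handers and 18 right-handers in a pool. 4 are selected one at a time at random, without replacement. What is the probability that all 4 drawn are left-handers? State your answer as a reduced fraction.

Multiply the conditional probabilities at each draw: 15/33 · 14/32 · 13/31 · 12/30 = 32760/982080 = 91/2728.

91/2728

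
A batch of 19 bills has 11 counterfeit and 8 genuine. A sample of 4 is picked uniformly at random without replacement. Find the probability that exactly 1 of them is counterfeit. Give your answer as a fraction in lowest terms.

154/969

The sample space is all 4-subsets of the 19: C(19,4) = 3876.
Selections with exactly 1 counterfeit: choose 1 of the 11 counterfeit and 3 of the 8 genuine, C(11,1)·C(8,3) = 11·56 = 616.
Probability = 616/3876 = 154/969.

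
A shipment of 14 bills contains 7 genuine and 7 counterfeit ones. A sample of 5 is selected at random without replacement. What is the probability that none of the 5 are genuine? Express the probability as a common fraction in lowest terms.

3/286

There are C(14,5) = 2002 possible selections.
Selections with no genuine (all counterfeit): C(7,5) = 21.
Probability = 21/2002 = 3/286.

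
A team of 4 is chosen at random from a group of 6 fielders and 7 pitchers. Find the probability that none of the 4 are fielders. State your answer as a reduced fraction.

There are C(13,4) = 715 possible selections.
Selections with no fielders (all pitchers): C(7,4) = 35.
Probability = 35/715 = 7/143.

7/143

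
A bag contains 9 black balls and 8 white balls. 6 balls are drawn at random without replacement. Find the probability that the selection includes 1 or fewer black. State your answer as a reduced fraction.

19/442

Total selections: C(17,6) = 12376.
Favorable selections (1 or fewer black): C(9,0)·C(8,6) + C(9,1)·C(8,5) = 28 + 504 = 532.
Probability = 532/12376 = 19/442.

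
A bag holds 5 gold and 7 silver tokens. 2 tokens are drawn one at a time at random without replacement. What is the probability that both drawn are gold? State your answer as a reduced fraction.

5/33

Multiply the conditional probabilities at each draw: 5/12 · 4/11 = 20/132 = 5/33.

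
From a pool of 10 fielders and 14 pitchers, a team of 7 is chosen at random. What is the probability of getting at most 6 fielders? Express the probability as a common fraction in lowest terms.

Total selections: C(24,7) = 346104.
The complement is exactly 7 fielders: C(10,7)·C(14,0) = 120.
Probability = 1 − 120/346104 = 345984/346104 = 14416/14421.

14416/14421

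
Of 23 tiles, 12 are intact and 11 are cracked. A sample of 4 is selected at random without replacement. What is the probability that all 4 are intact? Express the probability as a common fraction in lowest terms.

There are C(23,4) = 8855 possible selections.
Selections with all intact: C(12,4) = 495.
Probability = 495/8855 = 9/161.

9/161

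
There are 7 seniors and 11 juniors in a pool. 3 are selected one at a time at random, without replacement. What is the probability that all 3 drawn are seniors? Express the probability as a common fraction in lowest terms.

Multiply the conditional probabilities at each draw: 7/18 · 6/17 · 5/16 = 210/4896 = 35/816.

35/816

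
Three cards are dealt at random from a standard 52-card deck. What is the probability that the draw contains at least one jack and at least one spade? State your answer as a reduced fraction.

33/260

There are C(52,3) = 22100 possible draws.
By inclusion-exclusion on the complements, draws missing all jacks or all spades: C(48,3) + C(39,3) − C(36,3) = 17296 + 9139 − 7140 = 19295.
So draws with at least one of each: 22100 − 19295 = 2805, probability 2805/22100 = 33/260.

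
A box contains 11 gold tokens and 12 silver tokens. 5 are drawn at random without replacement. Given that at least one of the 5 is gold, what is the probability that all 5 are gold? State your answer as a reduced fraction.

42/2987

Work in counts. Selections with at least one gold: C(23,5) − C(12,5) = 33649 − 792 = 32857.
Of those, selections where all 5 are gold: C(11,5) = 462.
Conditional probability = 462/32857 = 42/2987.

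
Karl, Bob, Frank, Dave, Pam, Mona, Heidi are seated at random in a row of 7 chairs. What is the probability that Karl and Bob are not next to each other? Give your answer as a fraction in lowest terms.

5/7

There are 7! = 5040 arrangements.
Arrangements with Karl and Bob adjacent: 2·6! = 1440.
So not adjacent: 5040 − 1440 = 3600, probability 3600/5040 = 5/7.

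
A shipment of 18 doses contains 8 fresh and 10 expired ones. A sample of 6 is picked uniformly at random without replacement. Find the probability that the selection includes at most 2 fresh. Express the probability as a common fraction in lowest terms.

There are C(18,6) = 18564 ways to choose the 6.
Favorable selections (at most 2 fresh): C(8,0)·C(10,6) + C(8,1)·C(10,5) + C(8,2)·C(10,4) = 210 + 2016 + 5880 = 8106.
Probability = 8106/18564 = 193/442.

193/442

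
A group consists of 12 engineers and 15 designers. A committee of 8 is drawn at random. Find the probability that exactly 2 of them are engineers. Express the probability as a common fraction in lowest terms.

The sample space is all 8-subsets of the 27: C(27,8) = 2220075.
Selections with exactly 2 engineers: choose 2 of the 12 engineers and 6 of the 15 designers, C(12,2)·C(15,6) = 66·5005 = 330330.
Probability = 330330/2220075 = 154/1035.

154/1035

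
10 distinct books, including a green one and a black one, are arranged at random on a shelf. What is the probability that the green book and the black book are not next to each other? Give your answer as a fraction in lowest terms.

4/5

There are 10! = 3628800 arrangements.
Arrangements with the green book and the black book adjacent: 2·9! = 725760.
So not adjacent: 3628800 − 725760 = 2903040, probability 2903040/3628800 = 4/5.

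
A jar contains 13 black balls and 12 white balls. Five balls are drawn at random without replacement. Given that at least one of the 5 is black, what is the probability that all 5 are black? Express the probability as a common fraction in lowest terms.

Work in counts. Selections with at least one black: C(25,5) − C(12,5) = 53130 − 792 = 52338.
Of those, selections where all 5 are black: C(13,5) = 1287.
Conditional probability = 1287/52338 = 3/122.

3/122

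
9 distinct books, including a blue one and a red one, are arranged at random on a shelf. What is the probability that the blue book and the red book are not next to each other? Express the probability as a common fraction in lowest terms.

7/9

There are 9! = 362880 arrangements.
Arrangements with the blue book and the red book adjacent: 2·8! = 80640.
So not adjacent: 362880 − 80640 = 282240, probability 282240/362880 = 7/9.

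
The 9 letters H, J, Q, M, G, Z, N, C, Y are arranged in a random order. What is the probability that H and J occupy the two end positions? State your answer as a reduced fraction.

There are 9! = 362880 arrangements.
Place H and J at the ends in 2 ways, arrange the remaining 7 in 7! = 5040 ways: 2·5040 = 10080.
Probability = 10080/362880 = 1/36.

1/36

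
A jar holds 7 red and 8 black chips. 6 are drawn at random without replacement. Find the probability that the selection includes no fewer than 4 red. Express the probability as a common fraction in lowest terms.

There are C(15,6) = 5005 ways to choose the 6.
Favorable selections (no fewer than 4 red): C(7,4)·C(8,2) + C(7,5)·C(8,1) + C(7,6)·C(8,0) = 980 + 168 + 7 = 1155.
Probability = 1155/5005 = 3/13.

3/13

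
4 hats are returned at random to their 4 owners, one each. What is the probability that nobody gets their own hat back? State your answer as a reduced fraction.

3/8

There are 4! = 24 assignments.
By inclusion-exclusion, assignments with no fixed points: C(4,0)·4! − C(4,1)·3! + C(4,2)·2! − C(4,3)·1! + C(4,4)·0! = 9.
Probability = 9/24 = 3/8.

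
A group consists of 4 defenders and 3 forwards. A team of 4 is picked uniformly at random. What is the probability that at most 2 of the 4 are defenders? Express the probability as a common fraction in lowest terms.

There are C(7,4) = 35 ways to choose the 4.
Favorable selections (at most 2 defenders): C(4,1)·C(3,3) + C(4,2)·C(3,2) = 4 + 18 = 22.
Probability = 22/35.

22/35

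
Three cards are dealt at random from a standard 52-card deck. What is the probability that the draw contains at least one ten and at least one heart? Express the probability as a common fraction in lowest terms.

There are C(52,3) = 22100 possible draws.
By inclusion-exclusion on the complements, draws missing all tens or all hearts: C(48,3) + C(39,3) − C(36,3) = 17296 + 9139 − 7140 = 19295.
So draws with at least one of each: 22100 − 19295 = 2805, probability 2805/22100 = 33/260.

33/260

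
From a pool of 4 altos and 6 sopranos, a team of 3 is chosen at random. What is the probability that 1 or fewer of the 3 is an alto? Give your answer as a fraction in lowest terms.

There are C(10,3) = 120 ways to choose the 3.
Favorable selections (1 or fewer alto): C(4,0)·C(6,3) + C(4,1)·C(6,2) = 20 + 60 = 80.
Probability = 80/120 = 2/3.

2/3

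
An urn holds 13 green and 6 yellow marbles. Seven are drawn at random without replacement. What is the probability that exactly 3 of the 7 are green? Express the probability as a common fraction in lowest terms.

55/646

Total number of selections: C(19,7) = 50388.
Selections with exactly 3 green: choose 3 of the 13 green and 4 of the 6 yellow, C(13,3)·C(6,4) = 286·15 = 4290.
Probability = 4290/50388 = 55/646.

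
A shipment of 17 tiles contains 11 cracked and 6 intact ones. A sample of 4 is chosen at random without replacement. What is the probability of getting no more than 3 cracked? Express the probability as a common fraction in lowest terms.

205/238

Total selections: C(17,4) = 2380.
The complement is exactly 4 cracked: C(11,4)·C(6,0) = 330.
Probability = 1 − 330/2380 = 2050/2380 = 205/238.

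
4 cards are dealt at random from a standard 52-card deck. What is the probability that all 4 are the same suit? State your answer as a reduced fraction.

44/4165

There are C(52,4) = 270725 possible 4-card hands.
Hands of one suit: 4 suits × C(13,4) = 4·715 = 2860.
Probability = 2860/270725 = 44/4165.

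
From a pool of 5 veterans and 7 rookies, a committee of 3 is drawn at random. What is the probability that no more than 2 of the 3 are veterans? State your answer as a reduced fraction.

There are C(12,3) = 220 ways to choose the 3.
The complement is exactly 3 veterans: C(5,3)·C(7,0) = 10.
Probability = 1 − 10/220 = 210/220 = 21/22.

21/22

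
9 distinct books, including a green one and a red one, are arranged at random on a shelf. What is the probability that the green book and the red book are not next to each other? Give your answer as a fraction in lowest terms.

7/9

There are 9! = 362880 arrangements.
Arrangements with the green book and the red book adjacent: 2·8! = 80640.
So not adjacent: 362880 − 80640 = 282240, probability 282240/362880 = 7/9.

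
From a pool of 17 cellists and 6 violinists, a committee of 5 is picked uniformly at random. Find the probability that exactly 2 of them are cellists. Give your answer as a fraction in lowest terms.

2720/33649

There are C(23,5) = 33649 ways to choose 5 from 23.
Selections with exactly 2 cellists: choose 2 of the 17 cellists and 3 of the 6 violinists, C(17,2)·C(6,3) = 136·20 = 2720.
Probability = 2720/33649.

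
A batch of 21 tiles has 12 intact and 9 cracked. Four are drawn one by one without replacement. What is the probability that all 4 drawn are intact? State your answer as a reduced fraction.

Multiply the conditional probabilities at each draw: 12/21 · 11/20 · 10/19 · 9/18 = 11880/143640 = 11/133.

11/133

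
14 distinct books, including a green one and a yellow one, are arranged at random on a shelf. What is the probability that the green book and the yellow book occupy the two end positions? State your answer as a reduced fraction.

1/91

There are 14! = 87178291200 arrangements.
Place the green book and the yellow book at the ends in 2 ways, arrange the remaining 12 in 12! = 479001600 ways: 2·479001600 = 958003200.
Probability = 958003200/87178291200 = 1/91.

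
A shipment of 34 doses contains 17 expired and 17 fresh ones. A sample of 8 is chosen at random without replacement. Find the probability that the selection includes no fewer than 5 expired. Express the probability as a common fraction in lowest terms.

There are C(34,8) = 18156204 ways to choose the 8.
Favorable selections (no fewer than 5 expired): C(17,5)·C(17,3) + C(17,6)·C(17,2) + C(17,7)·C(17,1) + C(17,8)·C(17,0) = 4207840 + 1683136 + 330616 + 24310 = 6245902.
Probability = 6245902/18156204 = 183703/534006.

183703/534006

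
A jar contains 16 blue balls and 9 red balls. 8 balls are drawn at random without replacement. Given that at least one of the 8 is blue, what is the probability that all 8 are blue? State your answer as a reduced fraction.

715/60087

Work in counts. Selections with at least one blue: C(25,8) − C(9,8) = 1081575 − 9 = 1081566.
Of those, selections where all 8 are blue: C(16,8) = 12870.
Conditional probability = 12870/1081566 = 715/60087.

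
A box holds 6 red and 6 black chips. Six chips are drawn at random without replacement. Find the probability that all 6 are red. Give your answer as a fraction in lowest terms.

There are C(12,6) = 924 possible selections.
Selections with all red: C(6,6) = 1.
Probability = 1/924.

1/924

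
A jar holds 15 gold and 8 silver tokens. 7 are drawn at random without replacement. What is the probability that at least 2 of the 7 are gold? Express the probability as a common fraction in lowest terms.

244729/245157

Total selections: C(23,7) = 245157.
Count the complement (fewer than 2 gold): C(15,0)·C(8,7) + C(15,1)·C(8,6) = 8 + 420 = 428.
Probability = 1 − 428/245157 = 244729/245157.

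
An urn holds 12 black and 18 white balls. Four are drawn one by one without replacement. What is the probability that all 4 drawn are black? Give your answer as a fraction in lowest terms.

Multiply the conditional probabilities at each draw: 12/30 · 11/29 · 10/28 · 9/27 = 11880/657720 = 11/609.

11/609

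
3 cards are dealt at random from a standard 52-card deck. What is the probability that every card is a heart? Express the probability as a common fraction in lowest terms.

There are C(52,3) = 22100 possible 3-card hands.
Hands that are all hearts: C(13,3) = 286.
Probability = 286/22100 = 11/850.

11/850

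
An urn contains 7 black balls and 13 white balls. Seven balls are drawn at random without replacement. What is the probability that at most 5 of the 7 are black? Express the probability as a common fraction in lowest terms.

19357/19380

There are C(20,7) = 77520 ways to choose the 7.
Count the complement (more than 5 black): C(7,6)·C(13,1) + C(7,7)·C(13,0) = 91 + 1 = 92.
Probability = 1 − 92/77520 = 77428/77520 = 19357/19380.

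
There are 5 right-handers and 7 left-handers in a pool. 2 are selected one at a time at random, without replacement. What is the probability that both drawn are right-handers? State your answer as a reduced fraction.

5/33

Multiply the conditional probabilities at each draw: 5/12 · 4/11 = 20/132 = 5/33.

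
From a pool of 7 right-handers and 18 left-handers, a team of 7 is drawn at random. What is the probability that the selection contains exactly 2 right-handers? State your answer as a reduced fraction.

Total number of selections: C(25,7) = 480700.
Selections with exactly 2 right-handers: choose 2 of the 7 right-handers and 5 of the 18 left-handers, C(7,2)·C(18,5) = 21·8568 = 179928.
Probability = 179928/480700 = 44982/120175.

44982/120175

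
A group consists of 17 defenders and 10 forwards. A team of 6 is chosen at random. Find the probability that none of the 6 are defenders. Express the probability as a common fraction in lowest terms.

7/9867

There are C(27,6) = 296010 possible selections.
Selections with no defenders (all forwards): C(10,6) = 210.
Probability = 210/296010 = 7/9867.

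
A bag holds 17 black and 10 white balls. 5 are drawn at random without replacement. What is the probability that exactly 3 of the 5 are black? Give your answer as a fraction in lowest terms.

Total number of selections: C(27,5) = 80730.
Selections with exactly 3 black: choose 3 of the 17 black and 2 of the 10 white, C(17,3)·C(10,2) = 680·45 = 30600.
Probability = 30600/80730 = 340/897.

340/897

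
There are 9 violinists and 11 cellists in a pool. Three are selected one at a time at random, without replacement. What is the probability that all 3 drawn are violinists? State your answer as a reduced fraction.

Multiply the conditional probabilities at each draw: 9/20 · 8/19 · 7/18 = 504/6840 = 7/95.

7/95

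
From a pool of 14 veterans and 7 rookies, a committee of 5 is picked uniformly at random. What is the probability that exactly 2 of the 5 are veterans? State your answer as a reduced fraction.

455/2907

There are C(21,5) = 20349 ways to choose 5 from 21.
Selections with exactly 2 veterans: choose 2 of the 14 veterans and 3 of the 7 rookies, C(14,2)·C(7,3) = 91·35 = 3185.
Probability = 3185/20349 = 455/2907.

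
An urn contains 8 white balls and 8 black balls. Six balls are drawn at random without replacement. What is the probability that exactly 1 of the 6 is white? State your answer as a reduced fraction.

8/143

There are C(16,6) = 8008 ways to choose 6 from 16.
Selections with exactly 1 white: choose 1 of the 8 white and 5 of the 8 black, C(8,1)·C(8,5) = 8·56 = 448.
Probability = 448/8008 = 8/143.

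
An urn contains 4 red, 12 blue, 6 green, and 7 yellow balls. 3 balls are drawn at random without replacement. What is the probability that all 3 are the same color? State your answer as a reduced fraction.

31/406

There are C(29,3) = 3654 ways to draw 3 balls.
All same color: C(4,3) + C(12,3) + C(6,3) + C(7,3) = 4 + 220 + 20 + 35 = 279.
Probability = 279/3654 = 31/406.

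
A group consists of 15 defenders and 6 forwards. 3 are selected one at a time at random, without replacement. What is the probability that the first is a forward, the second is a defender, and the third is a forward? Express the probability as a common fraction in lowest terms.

Multiply the conditional probabilities at each draw: 6/21 · 15/20 · 5/19 = 450/7980 = 15/266.

15/266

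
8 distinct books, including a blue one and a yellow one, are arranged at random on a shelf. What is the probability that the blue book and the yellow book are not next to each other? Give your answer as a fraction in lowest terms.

3/4

There are 8! = 40320 arrangements.
Arrangements with the blue book and the yellow book adjacent: 2·7! = 10080.
So not adjacent: 40320 − 10080 = 30240, probability 30240/40320 = 3/4.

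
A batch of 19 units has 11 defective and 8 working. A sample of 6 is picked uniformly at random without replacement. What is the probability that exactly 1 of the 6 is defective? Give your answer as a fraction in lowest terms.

22/969

The sample space is all 6-subsets of the 19: C(19,6) = 27132.
Selections with exactly 1 defective: choose 1 of the 11 defective and 5 of the 8 working, C(11,1)·C(8,5) = 11·56 = 616.
Probability = 616/27132 = 22/969.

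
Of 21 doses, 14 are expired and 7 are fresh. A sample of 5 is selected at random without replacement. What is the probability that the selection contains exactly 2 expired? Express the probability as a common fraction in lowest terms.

455/2907

Total number of selections: C(21,5) = 20349.
Selections with exactly 2 expired: choose 2 of the 14 expired and 3 of the 7 fresh, C(14,2)·C(7,3) = 91·35 = 3185.
Probability = 3185/20349 = 455/2907.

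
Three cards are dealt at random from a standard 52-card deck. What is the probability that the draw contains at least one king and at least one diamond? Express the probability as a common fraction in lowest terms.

There are C(52,3) = 22100 possible draws.
By inclusion-exclusion on the complements, draws missing all kings or all diamonds: C(48,3) + C(39,3) − C(36,3) = 17296 + 9139 − 7140 = 19295.
So draws with at least one of each: 22100 − 19295 = 2805, probability 2805/22100 = 33/260.

33/260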